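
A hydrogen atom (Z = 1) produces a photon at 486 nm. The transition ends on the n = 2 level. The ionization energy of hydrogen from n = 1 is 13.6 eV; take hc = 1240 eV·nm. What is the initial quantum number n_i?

The photon energy is ΔE = hc/λ = 1240 / 486 = 2.551 eV.
With Z = 1, ΔE = 13.60 × (1/n_f² − 1/n_i²), so 1/n_f² − 1/n_i² = 0.1876.
With n_f = 2: 1/n_i² = 1/4 − 0.1876 = 0.06239, so n_i ≈ 4.00.

n_i = 4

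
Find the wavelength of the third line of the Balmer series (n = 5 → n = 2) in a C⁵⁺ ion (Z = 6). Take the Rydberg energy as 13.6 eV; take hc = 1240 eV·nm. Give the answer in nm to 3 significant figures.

12.1 nm

The Balmer series terminates on n_f = 2; the third line has n_i = 2+3 = 5.
ΔE = 489.6 × (1/2² − 1/5²) = 102.8 eV.
λ = 1240 / 102.8 = 12.1 nm.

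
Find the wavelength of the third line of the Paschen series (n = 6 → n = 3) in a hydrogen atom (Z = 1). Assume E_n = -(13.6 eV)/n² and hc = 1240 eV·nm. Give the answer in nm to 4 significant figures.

The Paschen series terminates on n_f = 3; the third line has n_i = 3+3 = 6.
ΔE = 13.60 × (1/3² − 1/6²) = 1.133 eV.
λ = 1240 / 1.133 = 1094 nm.

1094 nm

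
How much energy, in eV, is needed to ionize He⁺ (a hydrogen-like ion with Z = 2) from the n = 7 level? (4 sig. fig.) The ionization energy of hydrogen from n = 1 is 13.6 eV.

1.110 eV

E_n = −13.6 Z²/n² = −54.40/n² eV for Z = 2.
E_7 = −54.40/49 = −1.110 eV, so ionization (to E = 0) requires 1.110 eV.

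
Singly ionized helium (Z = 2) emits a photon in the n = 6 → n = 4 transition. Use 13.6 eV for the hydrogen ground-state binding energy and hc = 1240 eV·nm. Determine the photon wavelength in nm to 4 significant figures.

656.5 nm

For Z = 2 the level energies scale as Z², so the effective Rydberg energy is 13.6 × 4 = 54.40 eV.
ΔE = 54.40 × (1/4² − 1/6²) = 54.40 × 0.03472 = 1.889 eV.
λ = hc/ΔE = 1240 / 1.889 = 656.5 nm.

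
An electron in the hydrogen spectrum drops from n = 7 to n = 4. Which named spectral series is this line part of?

The series is set by the lower level: n_f = 4 is the Brackett series.

Brackett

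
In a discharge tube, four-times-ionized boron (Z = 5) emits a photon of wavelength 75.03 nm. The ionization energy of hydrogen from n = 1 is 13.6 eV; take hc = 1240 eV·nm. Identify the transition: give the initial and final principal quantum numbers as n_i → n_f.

The photon energy is ΔE = hc/λ = 1240 / 75.03 = 16.53 eV.
With Z = 5, ΔE = 340.0 × (1/n_f² − 1/n_i²), so 1/n_f² − 1/n_i² = 0.04861.
Trying n_f = 3 gives 1/n_i² = 0.06250, i.e. n_i ≈ 4; this pair matches.

n_i = 4, n_f = 3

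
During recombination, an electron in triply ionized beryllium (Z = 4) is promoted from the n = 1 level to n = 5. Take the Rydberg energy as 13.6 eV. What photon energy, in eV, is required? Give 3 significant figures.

The Bohr energies scale as Z², so for Z = 4: E_n = −217.6/n² eV.
E_5 = −217.6/25 = −8.704 eV and E_1 = −217.6/1 = −217.6 eV.
The photon energy is |E_5 − E_1| = 209 eV.

209 eV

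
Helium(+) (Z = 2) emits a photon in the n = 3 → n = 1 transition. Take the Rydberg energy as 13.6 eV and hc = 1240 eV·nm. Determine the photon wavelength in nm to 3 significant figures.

For Z = 2 the level energies scale as Z², so the effective Rydberg energy is 13.6 × 4 = 54.40 eV.
ΔE = 54.40 × (1/1² − 1/3²) = 54.40 × 0.8889 = 48.36 eV.
λ = hc/ΔE = 1240 / 48.36 = 25.6 nm.

25.6 nm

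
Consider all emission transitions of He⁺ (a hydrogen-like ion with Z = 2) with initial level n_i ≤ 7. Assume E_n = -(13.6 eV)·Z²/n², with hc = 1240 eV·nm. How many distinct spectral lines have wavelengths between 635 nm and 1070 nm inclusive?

Enumerate all n_i → n_f pairs with 1 ≤ n_f < n_i ≤ 7 and compute λ = 1240 / [13.6·4·(1/n_f² − 1/n_i²)].
Lines falling in [635, 1070] nm: 6→4 (656.5 nm), 5→4 (1013 nm).

2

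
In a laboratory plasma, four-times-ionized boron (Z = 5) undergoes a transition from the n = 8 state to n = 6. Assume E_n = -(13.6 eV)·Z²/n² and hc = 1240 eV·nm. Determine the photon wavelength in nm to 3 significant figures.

300 nm

For Z = 5 the level energies scale as Z², so the effective Rydberg energy is 13.6 × 25 = 340.0 eV.
ΔE = 340.0 × (1/6² − 1/8²) = 340.0 × 0.01215 = 4.132 eV.
λ = hc/ΔE = 1240 / 4.132 = 300 nm.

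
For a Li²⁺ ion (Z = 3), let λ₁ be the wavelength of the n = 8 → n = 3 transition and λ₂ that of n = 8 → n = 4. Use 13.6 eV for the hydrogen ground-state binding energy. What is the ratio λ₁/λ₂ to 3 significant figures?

0.491

λ ∝ 1/ΔE ∝ 1/(1/n_f² − 1/n_i²), and the Z² and hc factors cancel in the ratio.
λ₁/λ₂ = (1/4² − 1/8²)/(1/3² − 1/8²) = 0.04688/0.09549 = 0.491.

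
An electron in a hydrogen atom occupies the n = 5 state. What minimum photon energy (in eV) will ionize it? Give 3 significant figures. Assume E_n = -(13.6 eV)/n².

0.544 eV

E_5 = −13.60/25 = −0.544 eV, so ionization (to E = 0) requires 0.544 eV.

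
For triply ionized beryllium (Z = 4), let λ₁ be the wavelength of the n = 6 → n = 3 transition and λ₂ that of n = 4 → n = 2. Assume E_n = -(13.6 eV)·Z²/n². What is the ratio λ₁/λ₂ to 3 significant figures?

λ ∝ 1/ΔE ∝ 1/(1/n_f² − 1/n_i²), and the Z² and hc factors cancel in the ratio.
λ₁/λ₂ = (1/2² − 1/4²)/(1/3² − 1/6²) = 0.1875/0.08333 = 2.25.

2.25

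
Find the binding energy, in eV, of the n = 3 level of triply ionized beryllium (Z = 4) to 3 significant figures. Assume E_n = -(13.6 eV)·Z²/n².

24.2 eV

E_n = −13.6 Z²/n² = −217.6/n² eV for Z = 4.
E_3 = −217.6/9 = −24.2 eV, so ionization (to E = 0) requires 24.2 eV.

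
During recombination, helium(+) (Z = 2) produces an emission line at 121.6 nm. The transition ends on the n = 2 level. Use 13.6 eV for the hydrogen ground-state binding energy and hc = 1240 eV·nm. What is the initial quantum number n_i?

The photon energy is ΔE = hc/λ = 1240 / 121.6 = 10.20 eV.
With Z = 2, ΔE = 54.40 × (1/n_f² − 1/n_i²), so 1/n_f² − 1/n_i² = 0.1875.
With n_f = 2: 1/n_i² = 1/4 − 0.1875 = 0.06255, so n_i ≈ 4.00.

n_i = 4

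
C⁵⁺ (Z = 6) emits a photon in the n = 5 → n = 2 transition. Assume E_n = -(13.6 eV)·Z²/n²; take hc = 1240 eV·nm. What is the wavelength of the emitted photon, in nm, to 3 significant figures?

For Z = 6 the level energies scale as Z², so the effective Rydberg energy is 13.6 × 36 = 489.6 eV.
ΔE = 489.6 × (1/2² − 1/5²) = 489.6 × 0.2100 = 102.8 eV.
λ = hc/ΔE = 1240 / 102.8 = 12.1 nm.

12.1 nm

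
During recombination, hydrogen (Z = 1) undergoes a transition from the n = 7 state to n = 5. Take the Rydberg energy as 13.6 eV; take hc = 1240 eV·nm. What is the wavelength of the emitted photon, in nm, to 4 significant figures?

ΔE = 13.60 × (1/5² − 1/7²) = 13.60 × 0.01959 = 0.2664 eV.
λ = hc/ΔE = 1240 / 0.2664 = 4654 nm.
This line belongs to the Pfund series.

4654 nm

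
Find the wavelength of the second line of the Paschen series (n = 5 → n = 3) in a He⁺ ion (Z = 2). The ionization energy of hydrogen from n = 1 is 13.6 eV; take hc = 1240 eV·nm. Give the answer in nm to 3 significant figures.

321 nm

The Paschen series terminates on n_f = 3; the second line has n_i = 3+2 = 5.
ΔE = 54.40 × (1/3² − 1/5²) = 3.868 eV.
λ = 1240 / 3.868 = 321 nm.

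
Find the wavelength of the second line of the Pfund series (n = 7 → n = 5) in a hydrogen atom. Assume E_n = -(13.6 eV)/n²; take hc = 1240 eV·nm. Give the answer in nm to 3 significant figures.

The Pfund series terminates on n_f = 5; the second line has n_i = 5+2 = 7.
ΔE = 13.60 × (1/5² − 1/7²) = 0.2664 eV.
λ = 1240 / 0.2664 = 4650 nm.

4650 nm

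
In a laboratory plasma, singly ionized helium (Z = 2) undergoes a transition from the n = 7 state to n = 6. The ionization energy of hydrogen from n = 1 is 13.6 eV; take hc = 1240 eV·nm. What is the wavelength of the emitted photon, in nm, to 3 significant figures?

For Z = 2 the level energies scale as Z², so the effective Rydberg energy is 13.6 × 4 = 54.40 eV.
ΔE = 54.40 × (1/6² − 1/7²) = 54.40 × 0.007370 = 0.4009 eV.
λ = hc/ΔE = 1240 / 0.4009 = 3090 nm.

3090 nm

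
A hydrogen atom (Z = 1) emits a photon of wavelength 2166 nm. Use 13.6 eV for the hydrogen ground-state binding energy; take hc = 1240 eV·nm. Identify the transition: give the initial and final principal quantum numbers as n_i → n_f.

n_i = 7, n_f = 4

The photon energy is ΔE = hc/λ = 1240 / 2166 = 0.5725 eV.
With Z = 1, ΔE = 13.60 × (1/n_f² − 1/n_i²), so 1/n_f² − 1/n_i² = 0.04209.
Trying n_f = 4 gives 1/n_i² = 0.02041, i.e. n_i ≈ 7; this pair matches.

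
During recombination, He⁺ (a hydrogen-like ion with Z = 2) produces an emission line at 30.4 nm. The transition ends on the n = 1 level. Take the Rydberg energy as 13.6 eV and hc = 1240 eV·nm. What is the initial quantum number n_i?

The photon energy is ΔE = hc/λ = 1240 / 30.4 = 40.79 eV.
With Z = 2, ΔE = 54.40 × (1/n_f² − 1/n_i²), so 1/n_f² − 1/n_i² = 0.7498.
With n_f = 1: 1/n_i² = 1/1 − 0.7498 = 0.2502, so n_i ≈ 2.00.

n_i = 2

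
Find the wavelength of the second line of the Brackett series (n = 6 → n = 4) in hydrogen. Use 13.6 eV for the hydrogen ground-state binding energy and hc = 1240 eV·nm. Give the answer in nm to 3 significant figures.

The Brackett series terminates on n_f = 4; the second line has n_i = 4+2 = 6.
ΔE = 13.60 × (1/4² − 1/6²) = 0.4722 eV.
λ = 1240 / 0.4722 = 2630 nm.

2630 nm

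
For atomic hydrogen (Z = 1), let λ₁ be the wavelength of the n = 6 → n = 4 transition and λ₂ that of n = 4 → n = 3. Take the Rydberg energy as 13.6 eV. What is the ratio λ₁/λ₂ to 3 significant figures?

1.40

λ ∝ 1/ΔE ∝ 1/(1/n_f² − 1/n_i²), and the Z² and hc factors cancel in the ratio.
λ₁/λ₂ = (1/3² − 1/4²)/(1/4² − 1/6²) = 0.04861/0.03472 = 1.40.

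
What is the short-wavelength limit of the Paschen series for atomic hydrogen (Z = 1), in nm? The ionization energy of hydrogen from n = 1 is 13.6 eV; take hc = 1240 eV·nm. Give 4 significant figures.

The Paschen series has lower level n_f = 3; the series limit corresponds to n_i → ∞.
ΔE_max = 13.6 × 1 / 3² = 1.511 eV.
λ_min = 1240 / 1.511 = 820.6 nm.

820.6 nm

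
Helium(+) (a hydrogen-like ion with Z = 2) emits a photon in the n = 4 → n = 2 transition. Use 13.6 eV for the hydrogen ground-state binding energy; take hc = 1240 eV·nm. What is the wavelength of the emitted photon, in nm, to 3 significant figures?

122 nm

For Z = 2 the level energies scale as Z², so the effective Rydberg energy is 13.6 × 4 = 54.40 eV.
ΔE = 54.40 × (1/2² − 1/4²) = 54.40 × 0.1875 = 10.20 eV.
λ = hc/ΔE = 1240 / 10.20 = 122 nm.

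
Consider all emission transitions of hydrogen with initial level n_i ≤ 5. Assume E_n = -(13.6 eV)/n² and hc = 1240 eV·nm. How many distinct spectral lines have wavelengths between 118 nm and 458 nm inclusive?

Enumerate all n_i → n_f pairs with 1 ≤ n_f < n_i ≤ 5 and compute λ = 1240 / [13.6·1·(1/n_f² − 1/n_i²)].
Lines falling in [118, 458] nm: 2→1 (121.6 nm), 5→2 (434.2 nm).

2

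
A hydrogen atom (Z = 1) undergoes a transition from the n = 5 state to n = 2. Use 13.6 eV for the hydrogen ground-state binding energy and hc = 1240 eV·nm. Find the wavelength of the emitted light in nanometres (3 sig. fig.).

434 nm

ΔE = 13.60 × (1/2² − 1/5²) = 13.60 × 0.2100 = 2.856 eV.
λ = hc/ΔE = 1240 / 2.856 = 434 nm.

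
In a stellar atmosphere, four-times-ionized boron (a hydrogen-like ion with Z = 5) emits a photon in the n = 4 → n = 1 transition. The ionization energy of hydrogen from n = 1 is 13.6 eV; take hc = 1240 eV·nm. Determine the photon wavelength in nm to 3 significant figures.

For Z = 5 the level energies scale as Z², so the effective Rydberg energy is 13.6 × 25 = 340.0 eV.
ΔE = 340.0 × (1/1² − 1/4²) = 340.0 × 0.9375 = 318.8 eV.
λ = hc/ΔE = 1240 / 318.8 = 3.89 nm.

3.89 nm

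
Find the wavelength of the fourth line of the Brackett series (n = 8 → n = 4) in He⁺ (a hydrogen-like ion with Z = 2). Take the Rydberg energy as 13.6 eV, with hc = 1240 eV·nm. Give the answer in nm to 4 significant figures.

The Brackett series terminates on n_f = 4; the fourth line has n_i = 4+4 = 8.
ΔE = 54.40 × (1/4² − 1/8²) = 2.550 eV.
λ = 1240 / 2.550 = 486.3 nm.

486.3 nm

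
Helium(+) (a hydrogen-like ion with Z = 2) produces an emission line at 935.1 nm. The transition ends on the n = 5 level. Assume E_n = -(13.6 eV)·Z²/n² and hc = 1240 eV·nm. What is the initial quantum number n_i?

The photon energy is ΔE = hc/λ = 1240 / 935.1 = 1.326 eV.
With Z = 2, ΔE = 54.40 × (1/n_f² − 1/n_i²), so 1/n_f² − 1/n_i² = 0.02438.
With n_f = 5: 1/n_i² = 1/25 − 0.02438 = 0.01562, so n_i ≈ 8.00.

n_i = 8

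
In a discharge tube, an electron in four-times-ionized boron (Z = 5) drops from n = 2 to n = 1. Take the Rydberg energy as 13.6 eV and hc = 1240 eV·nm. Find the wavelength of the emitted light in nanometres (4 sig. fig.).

For Z = 5 the level energies scale as Z², so the effective Rydberg energy is 13.6 × 25 = 340.0 eV.
ΔE = 340.0 × (1/1² − 1/2²) = 340.0 × 0.7500 = 255.0 eV.
λ = hc/ΔE = 1240 / 255.0 = 4.863 nm.

4.863 nm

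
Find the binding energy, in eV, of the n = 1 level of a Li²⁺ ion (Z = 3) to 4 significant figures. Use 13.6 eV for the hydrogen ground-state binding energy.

122.4 eV

E_n = −13.6 Z²/n² = −122.4/n² eV for Z = 3.
E_1 = −122.4/1 = −122.4 eV, so ionization (to E = 0) requires 122.4 eV.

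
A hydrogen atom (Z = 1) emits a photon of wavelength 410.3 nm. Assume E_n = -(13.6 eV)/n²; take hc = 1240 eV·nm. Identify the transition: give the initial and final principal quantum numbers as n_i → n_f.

The photon energy is ΔE = hc/λ = 1240 / 410.3 = 3.022 eV.
With Z = 1, ΔE = 13.60 × (1/n_f² − 1/n_i²), so 1/n_f² − 1/n_i² = 0.2222.
Trying n_f = 2 gives 1/n_i² = 0.02778, i.e. n_i ≈ 6; this pair matches.

n_i = 6, n_f = 2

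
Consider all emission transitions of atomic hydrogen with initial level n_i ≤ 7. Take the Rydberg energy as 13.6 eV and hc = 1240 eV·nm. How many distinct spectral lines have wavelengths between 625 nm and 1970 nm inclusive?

Enumerate all n_i → n_f pairs with 1 ≤ n_f < n_i ≤ 7 and compute λ = 1240 / [13.6·1·(1/n_f² − 1/n_i²)].
Lines falling in [625, 1970] nm: 3→2 (656.5 nm), 7→3 (1005 nm), 6→3 (1094 nm), 5→3 (1282 nm), 4→3 (1876 nm).

5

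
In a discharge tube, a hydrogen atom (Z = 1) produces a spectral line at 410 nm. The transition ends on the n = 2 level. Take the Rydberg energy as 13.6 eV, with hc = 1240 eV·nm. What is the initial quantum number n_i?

n_i = 6

The photon energy is ΔE = hc/λ = 1240 / 410 = 3.024 eV.
With Z = 1, ΔE = 13.60 × (1/n_f² − 1/n_i²), so 1/n_f² − 1/n_i² = 0.2224.
With n_f = 2: 1/n_i² = 1/4 − 0.2224 = 0.02762, so n_i ≈ 6.02.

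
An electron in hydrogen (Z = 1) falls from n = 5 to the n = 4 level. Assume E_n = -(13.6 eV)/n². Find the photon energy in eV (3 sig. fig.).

E_5 = −13.60/25 = −0.5440 eV and E_4 = −13.60/16 = −0.8500 eV.
The photon energy is |E_5 − E_4| = 0.306 eV.

0.306 eV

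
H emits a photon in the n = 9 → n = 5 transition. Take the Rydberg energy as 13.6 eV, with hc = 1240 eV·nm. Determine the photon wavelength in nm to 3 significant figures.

ΔE = 13.60 × (1/5² − 1/9²) = 13.60 × 0.02765 = 0.3761 eV.
λ = hc/ΔE = 1240 / 0.3761 = 3300 nm.
This line belongs to the Pfund series.

3300 nm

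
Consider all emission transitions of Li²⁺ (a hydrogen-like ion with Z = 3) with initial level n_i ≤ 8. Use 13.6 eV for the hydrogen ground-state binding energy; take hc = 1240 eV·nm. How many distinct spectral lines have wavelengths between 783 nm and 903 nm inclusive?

2

Enumerate all n_i → n_f pairs with 1 ≤ n_f < n_i ≤ 8 and compute λ = 1240 / [13.6·9·(1/n_f² − 1/n_i²)].
Lines falling in [783, 903] nm: 6→5 (828.9 nm), 8→6 (833.6 nm).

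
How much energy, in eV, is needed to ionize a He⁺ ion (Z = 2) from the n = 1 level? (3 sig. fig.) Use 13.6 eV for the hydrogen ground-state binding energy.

54.4 eV

E_n = −13.6 Z²/n² = −54.40/n² eV for Z = 2.
E_1 = −54.40/1 = −54.4 eV, so ionization (to E = 0) requires 54.4 eV.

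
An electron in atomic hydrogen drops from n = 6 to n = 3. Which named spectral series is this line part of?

Paschen

The series is set by the lower level: n_f = 3 is the Paschen series.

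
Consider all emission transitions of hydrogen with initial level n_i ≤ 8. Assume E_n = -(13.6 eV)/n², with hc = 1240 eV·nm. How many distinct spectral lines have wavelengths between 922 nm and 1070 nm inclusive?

2

Enumerate all n_i → n_f pairs with 1 ≤ n_f < n_i ≤ 8 and compute λ = 1240 / [13.6·1·(1/n_f² − 1/n_i²)].
Lines falling in [922, 1070] nm: 8→3 (954.9 nm), 7→3 (1005 nm).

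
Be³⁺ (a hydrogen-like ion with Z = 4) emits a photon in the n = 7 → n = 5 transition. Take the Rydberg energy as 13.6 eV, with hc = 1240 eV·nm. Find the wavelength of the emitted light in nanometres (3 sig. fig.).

For Z = 4 the level energies scale as Z², so the effective Rydberg energy is 13.6 × 16 = 217.6 eV.
ΔE = 217.6 × (1/5² − 1/7²) = 217.6 × 0.01959 = 4.263 eV.
λ = hc/ΔE = 1240 / 4.263 = 291 nm.

291 nm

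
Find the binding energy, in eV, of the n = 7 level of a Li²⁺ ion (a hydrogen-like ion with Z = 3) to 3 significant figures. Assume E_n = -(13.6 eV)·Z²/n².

E_n = −13.6 Z²/n² = −122.4/n² eV for Z = 3.
E_7 = −122.4/49 = −2.50 eV, so ionization (to E = 0) requires 2.50 eV.

2.50 eV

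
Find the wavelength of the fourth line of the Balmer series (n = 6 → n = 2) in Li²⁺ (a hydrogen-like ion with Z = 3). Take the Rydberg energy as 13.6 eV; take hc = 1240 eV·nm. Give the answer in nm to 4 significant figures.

The Balmer series terminates on n_f = 2; the fourth line has n_i = 2+4 = 6.
ΔE = 122.4 × (1/2² − 1/6²) = 27.20 eV.
λ = 1240 / 27.20 = 45.59 nm.

45.59 nm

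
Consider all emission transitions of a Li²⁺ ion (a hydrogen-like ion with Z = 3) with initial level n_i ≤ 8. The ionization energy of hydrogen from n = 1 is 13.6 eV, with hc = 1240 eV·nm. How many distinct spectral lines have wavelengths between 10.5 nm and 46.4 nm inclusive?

7

Enumerate all n_i → n_f pairs with 1 ≤ n_f < n_i ≤ 8 and compute λ = 1240 / [13.6·9·(1/n_f² − 1/n_i²)].
Lines falling in [10.5, 46.4] nm: 5→1 (10.55 nm), 4→1 (10.81 nm), 3→1 (11.40 nm), 2→1 (13.51 nm), 8→2 (43.22 nm), 7→2 (44.12 nm), 6→2 (45.59 nm).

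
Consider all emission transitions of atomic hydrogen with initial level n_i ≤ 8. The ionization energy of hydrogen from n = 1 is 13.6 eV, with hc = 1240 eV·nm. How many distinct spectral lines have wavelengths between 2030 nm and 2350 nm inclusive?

1

Enumerate all n_i → n_f pairs with 1 ≤ n_f < n_i ≤ 8 and compute λ = 1240 / [13.6·1·(1/n_f² − 1/n_i²)].
Lines falling in [2030, 2350] nm: 7→4 (2166 nm).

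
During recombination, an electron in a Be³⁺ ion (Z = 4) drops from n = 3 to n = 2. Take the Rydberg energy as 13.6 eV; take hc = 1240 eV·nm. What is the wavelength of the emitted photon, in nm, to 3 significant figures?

41.0 nm

For Z = 4 the level energies scale as Z², so the effective Rydberg energy is 13.6 × 16 = 217.6 eV.
ΔE = 217.6 × (1/2² − 1/3²) = 217.6 × 0.1389 = 30.22 eV.
λ = hc/ΔE = 1240 / 30.22 = 41.0 nm.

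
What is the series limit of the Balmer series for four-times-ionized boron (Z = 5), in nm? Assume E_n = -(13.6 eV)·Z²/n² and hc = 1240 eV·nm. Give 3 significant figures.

The Balmer series has lower level n_f = 2; the series limit corresponds to n_i → ∞.
ΔE_max = 13.6 × 25 / 2² = 85.00 eV.
λ_min = 1240 / 85.00 = 14.6 nm.

14.6 nm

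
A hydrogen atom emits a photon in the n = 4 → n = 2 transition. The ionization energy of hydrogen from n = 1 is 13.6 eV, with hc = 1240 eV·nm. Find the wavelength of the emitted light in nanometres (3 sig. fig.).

ΔE = 13.60 × (1/2² − 1/4²) = 13.60 × 0.1875 = 2.550 eV.
λ = hc/ΔE = 1240 / 2.550 = 486 nm.
This line belongs to the Balmer series.

486 nm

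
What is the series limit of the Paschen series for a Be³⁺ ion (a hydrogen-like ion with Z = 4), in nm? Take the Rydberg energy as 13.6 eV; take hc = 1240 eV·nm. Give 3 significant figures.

51.3 nm

The Paschen series has lower level n_f = 3; the series limit corresponds to n_i → ∞.
ΔE_max = 13.6 × 16 / 3² = 24.18 eV.
λ_min = 1240 / 24.18 = 51.3 nm.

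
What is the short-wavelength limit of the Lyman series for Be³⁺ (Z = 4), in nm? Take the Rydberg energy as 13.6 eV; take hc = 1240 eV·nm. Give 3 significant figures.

The Lyman series has lower level n_f = 1; the series limit corresponds to n_i → ∞.
ΔE_max = 13.6 × 16 / 1² = 217.6 eV.
λ_min = 1240 / 217.6 = 5.70 nm.

5.70 nm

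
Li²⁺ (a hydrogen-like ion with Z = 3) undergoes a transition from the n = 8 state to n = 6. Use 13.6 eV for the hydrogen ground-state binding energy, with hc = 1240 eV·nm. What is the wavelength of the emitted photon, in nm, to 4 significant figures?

833.6 nm

For Z = 3 the level energies scale as Z², so the effective Rydberg energy is 13.6 × 9 = 122.4 eV.
ΔE = 122.4 × (1/6² − 1/8²) = 122.4 × 0.01215 = 1.488 eV.
λ = hc/ΔE = 1240 / 1.488 = 833.6 nm.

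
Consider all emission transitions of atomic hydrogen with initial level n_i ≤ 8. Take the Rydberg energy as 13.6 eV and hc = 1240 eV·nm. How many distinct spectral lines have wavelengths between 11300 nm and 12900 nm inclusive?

1

Enumerate all n_i → n_f pairs with 1 ≤ n_f < n_i ≤ 8 and compute λ = 1240 / [13.6·1·(1/n_f² − 1/n_i²)].
Lines falling in [11300, 12900] nm: 7→6 (12370 nm).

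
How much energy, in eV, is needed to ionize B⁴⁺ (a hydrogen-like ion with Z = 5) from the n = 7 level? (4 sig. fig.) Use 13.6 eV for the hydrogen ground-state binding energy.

6.939 eV

E_n = −13.6 Z²/n² = −340.0/n² eV for Z = 5.
E_7 = −340.0/49 = −6.939 eV, so ionization (to E = 0) requires 6.939 eV.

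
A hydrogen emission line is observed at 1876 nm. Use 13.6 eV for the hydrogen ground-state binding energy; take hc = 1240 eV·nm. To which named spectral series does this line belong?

Paschen

ΔE = 1240/1876 = 0.6610 eV.
This matches 13.6 × (1/3² − 1/4²), so n_f = 3: the Paschen series.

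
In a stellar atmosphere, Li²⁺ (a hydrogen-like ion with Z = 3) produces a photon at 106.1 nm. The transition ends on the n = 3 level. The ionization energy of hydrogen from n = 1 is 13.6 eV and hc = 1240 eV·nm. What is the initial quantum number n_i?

n_i = 8

The photon energy is ΔE = hc/λ = 1240 / 106.1 = 11.69 eV.
With Z = 3, ΔE = 122.4 × (1/n_f² − 1/n_i²), so 1/n_f² − 1/n_i² = 0.09548.
With n_f = 3: 1/n_i² = 1/9 − 0.09548 = 0.01563, so n_i ≈ 8.00.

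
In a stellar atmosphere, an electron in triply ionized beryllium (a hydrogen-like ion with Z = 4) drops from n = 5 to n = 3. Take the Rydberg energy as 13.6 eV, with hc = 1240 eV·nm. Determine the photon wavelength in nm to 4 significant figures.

80.14 nm

For Z = 4 the level energies scale as Z², so the effective Rydberg energy is 13.6 × 16 = 217.6 eV.
ΔE = 217.6 × (1/3² − 1/5²) = 217.6 × 0.07111 = 15.47 eV.
λ = hc/ΔE = 1240 / 15.47 = 80.14 nm.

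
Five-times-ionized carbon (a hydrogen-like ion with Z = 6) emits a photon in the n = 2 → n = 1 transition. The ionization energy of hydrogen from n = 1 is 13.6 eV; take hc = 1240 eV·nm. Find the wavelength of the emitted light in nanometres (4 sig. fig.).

3.377 nm

For Z = 6 the level energies scale as Z², so the effective Rydberg energy is 13.6 × 36 = 489.6 eV.
ΔE = 489.6 × (1/1² − 1/2²) = 489.6 × 0.7500 = 367.2 eV.
λ = hc/ΔE = 1240 / 367.2 = 3.377 nm.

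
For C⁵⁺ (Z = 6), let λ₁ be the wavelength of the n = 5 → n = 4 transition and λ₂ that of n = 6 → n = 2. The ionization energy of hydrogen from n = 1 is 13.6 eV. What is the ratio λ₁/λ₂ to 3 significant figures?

9.88

λ ∝ 1/ΔE ∝ 1/(1/n_f² − 1/n_i²), and the Z² and hc factors cancel in the ratio.
λ₁/λ₂ = (1/2² − 1/6²)/(1/4² − 1/5²) = 0.2222/0.02250 = 9.88.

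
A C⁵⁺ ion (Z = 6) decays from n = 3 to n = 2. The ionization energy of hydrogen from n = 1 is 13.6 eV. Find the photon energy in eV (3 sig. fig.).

The Bohr energies scale as Z², so for Z = 6: E_n = −489.6/n² eV.
E_3 = −489.6/9 = −54.40 eV and E_2 = −489.6/4 = −122.4 eV.
The photon energy is |E_3 − E_2| = 68.0 eV.

68.0 eV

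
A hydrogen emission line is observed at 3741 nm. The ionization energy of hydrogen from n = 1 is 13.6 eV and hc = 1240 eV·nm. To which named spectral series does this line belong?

Pfund

ΔE = 1240/3741 = 0.3315 eV.
This matches 13.6 × (1/5² − 1/8²), so n_f = 5: the Pfund series.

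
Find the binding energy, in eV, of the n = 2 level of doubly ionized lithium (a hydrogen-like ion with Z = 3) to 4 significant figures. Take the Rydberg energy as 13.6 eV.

30.60 eV

E_n = −13.6 Z²/n² = −122.4/n² eV for Z = 3.
E_2 = −122.4/4 = −30.60 eV, so ionization (to E = 0) requires 30.60 eV.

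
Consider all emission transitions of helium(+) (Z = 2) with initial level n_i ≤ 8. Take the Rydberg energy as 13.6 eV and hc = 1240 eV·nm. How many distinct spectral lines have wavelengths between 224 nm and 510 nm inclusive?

Enumerate all n_i → n_f pairs with 1 ≤ n_f < n_i ≤ 8 and compute λ = 1240 / [13.6·4·(1/n_f² − 1/n_i²)].
Lines falling in [224, 510] nm: 8→3 (238.7 nm), 7→3 (251.3 nm), 6→3 (273.5 nm), 5→3 (320.5 nm), 4→3 (468.9 nm), 8→4 (486.3 nm).

6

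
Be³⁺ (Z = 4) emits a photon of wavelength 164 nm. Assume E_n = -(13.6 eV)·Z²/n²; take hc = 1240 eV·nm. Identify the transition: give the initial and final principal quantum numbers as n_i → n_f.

n_i = 6, n_f = 4

The photon energy is ΔE = hc/λ = 1240 / 164 = 7.561 eV.
With Z = 4, ΔE = 217.6 × (1/n_f² − 1/n_i²), so 1/n_f² − 1/n_i² = 0.03475.
Trying n_f = 4 gives 1/n_i² = 0.02775, i.e. n_i ≈ 6; this pair matches.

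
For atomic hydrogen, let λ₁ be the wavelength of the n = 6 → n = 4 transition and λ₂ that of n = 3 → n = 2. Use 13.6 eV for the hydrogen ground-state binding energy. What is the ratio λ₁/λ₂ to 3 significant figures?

λ ∝ 1/ΔE ∝ 1/(1/n_f² − 1/n_i²), and the Z² and hc factors cancel in the ratio.
λ₁/λ₂ = (1/2² − 1/3²)/(1/4² − 1/6²) = 0.1389/0.03472 = 4.00.

4.00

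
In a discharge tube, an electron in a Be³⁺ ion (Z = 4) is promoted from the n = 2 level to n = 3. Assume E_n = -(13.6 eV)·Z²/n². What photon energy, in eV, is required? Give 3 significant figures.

30.2 eV

The Bohr energies scale as Z², so for Z = 4: E_n = −217.6/n² eV.
E_3 = −217.6/9 = −24.18 eV and E_2 = −217.6/4 = −54.40 eV.
The photon energy is |E_3 − E_2| = 30.2 eV.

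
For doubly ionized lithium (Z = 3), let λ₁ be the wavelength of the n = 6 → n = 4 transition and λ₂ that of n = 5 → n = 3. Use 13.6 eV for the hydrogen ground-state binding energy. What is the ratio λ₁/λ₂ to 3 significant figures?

λ ∝ 1/ΔE ∝ 1/(1/n_f² − 1/n_i²), and the Z² and hc factors cancel in the ratio.
λ₁/λ₂ = (1/3² − 1/5²)/(1/4² − 1/6²) = 0.07111/0.03472 = 2.05.

2.05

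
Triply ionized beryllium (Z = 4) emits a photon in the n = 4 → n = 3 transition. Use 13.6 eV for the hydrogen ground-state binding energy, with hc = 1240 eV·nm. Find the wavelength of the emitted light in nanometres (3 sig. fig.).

For Z = 4 the level energies scale as Z², so the effective Rydberg energy is 13.6 × 16 = 217.6 eV.
ΔE = 217.6 × (1/3² − 1/4²) = 217.6 × 0.04861 = 10.58 eV.
λ = hc/ΔE = 1240 / 10.58 = 117 nm.

117 nm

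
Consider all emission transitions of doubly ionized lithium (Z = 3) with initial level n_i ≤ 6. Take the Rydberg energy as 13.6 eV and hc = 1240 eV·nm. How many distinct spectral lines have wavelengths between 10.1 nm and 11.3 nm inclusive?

Enumerate all n_i → n_f pairs with 1 ≤ n_f < n_i ≤ 6 and compute λ = 1240 / [13.6·9·(1/n_f² − 1/n_i²)].
Lines falling in [10.1, 11.3] nm: 6→1 (10.42 nm), 5→1 (10.55 nm), 4→1 (10.81 nm).

3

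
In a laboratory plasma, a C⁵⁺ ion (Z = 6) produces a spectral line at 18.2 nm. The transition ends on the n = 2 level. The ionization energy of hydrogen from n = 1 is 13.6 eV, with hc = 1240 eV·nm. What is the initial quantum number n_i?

The photon energy is ΔE = hc/λ = 1240 / 18.2 = 68.13 eV.
With Z = 6, ΔE = 489.6 × (1/n_f² − 1/n_i²), so 1/n_f² − 1/n_i² = 0.1392.
With n_f = 2: 1/n_i² = 1/4 − 0.1392 = 0.1108, so n_i ≈ 3.00.

n_i = 3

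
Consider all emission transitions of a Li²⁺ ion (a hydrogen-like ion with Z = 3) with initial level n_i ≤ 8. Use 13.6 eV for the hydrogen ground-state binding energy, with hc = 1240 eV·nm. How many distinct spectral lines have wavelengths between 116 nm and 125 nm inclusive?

Enumerate all n_i → n_f pairs with 1 ≤ n_f < n_i ≤ 8 and compute λ = 1240 / [13.6·9·(1/n_f² − 1/n_i²)].
Lines falling in [116, 125] nm: 6→3 (121.6 nm).

1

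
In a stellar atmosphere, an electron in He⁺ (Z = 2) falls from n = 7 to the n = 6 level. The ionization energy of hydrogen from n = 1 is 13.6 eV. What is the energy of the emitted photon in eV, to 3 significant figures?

The Bohr energies scale as Z², so for Z = 2: E_n = −54.40/n² eV.
E_7 = −54.40/49 = −1.110 eV and E_6 = −54.40/36 = −1.511 eV.
The photon energy is |E_7 − E_6| = 0.401 eV.

0.401 eV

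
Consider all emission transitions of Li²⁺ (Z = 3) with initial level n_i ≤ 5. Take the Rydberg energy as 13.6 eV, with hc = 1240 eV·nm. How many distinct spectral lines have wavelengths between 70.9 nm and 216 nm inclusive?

3

Enumerate all n_i → n_f pairs with 1 ≤ n_f < n_i ≤ 5 and compute λ = 1240 / [13.6·9·(1/n_f² − 1/n_i²)].
Lines falling in [70.9, 216] nm: 3→2 (72.94 nm), 5→3 (142.5 nm), 4→3 (208.4 nm).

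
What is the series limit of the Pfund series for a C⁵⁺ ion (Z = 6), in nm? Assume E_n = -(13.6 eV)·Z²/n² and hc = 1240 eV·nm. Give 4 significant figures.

63.32 nm

The Pfund series has lower level n_f = 5; the series limit corresponds to n_i → ∞.
ΔE_max = 13.6 × 36 / 5² = 19.58 eV.
λ_min = 1240 / 19.58 = 63.32 nm.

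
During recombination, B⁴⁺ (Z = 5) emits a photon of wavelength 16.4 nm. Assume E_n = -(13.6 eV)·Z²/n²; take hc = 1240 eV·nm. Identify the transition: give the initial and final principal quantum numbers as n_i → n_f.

The photon energy is ΔE = hc/λ = 1240 / 16.4 = 75.61 eV.
With Z = 5, ΔE = 340.0 × (1/n_f² − 1/n_i²), so 1/n_f² − 1/n_i² = 0.2224.
Trying n_f = 2 gives 1/n_i² = 0.02762, i.e. n_i ≈ 6; this pair matches.

n_i = 6, n_f = 2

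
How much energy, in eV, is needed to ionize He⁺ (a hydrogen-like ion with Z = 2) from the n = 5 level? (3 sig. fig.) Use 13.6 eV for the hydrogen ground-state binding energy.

2.18 eV

E_n = −13.6 Z²/n² = −54.40/n² eV for Z = 2.
E_5 = −54.40/25 = −2.18 eV, so ionization (to E = 0) requires 2.18 eV.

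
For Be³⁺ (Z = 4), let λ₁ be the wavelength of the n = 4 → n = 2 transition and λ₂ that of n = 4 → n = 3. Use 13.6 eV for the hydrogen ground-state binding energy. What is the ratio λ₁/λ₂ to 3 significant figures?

λ ∝ 1/ΔE ∝ 1/(1/n_f² − 1/n_i²), and the Z² and hc factors cancel in the ratio.
λ₁/λ₂ = (1/3² − 1/4²)/(1/2² − 1/4²) = 0.04861/0.1875 = 0.259.

0.259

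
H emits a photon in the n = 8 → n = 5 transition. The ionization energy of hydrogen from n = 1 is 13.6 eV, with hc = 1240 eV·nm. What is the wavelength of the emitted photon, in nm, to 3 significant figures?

ΔE = 13.60 × (1/5² − 1/8²) = 13.60 × 0.02438 = 0.3315 eV.
λ = hc/ΔE = 1240 / 0.3315 = 3740 nm.
This line belongs to the Pfund series.

3740 nm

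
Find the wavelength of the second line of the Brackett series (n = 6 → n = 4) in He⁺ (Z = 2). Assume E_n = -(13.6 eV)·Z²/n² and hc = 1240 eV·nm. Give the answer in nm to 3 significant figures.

656 nm

The Brackett series terminates on n_f = 4; the second line has n_i = 4+2 = 6.
ΔE = 54.40 × (1/4² − 1/6²) = 1.889 eV.
λ = 1240 / 1.889 = 656 nm.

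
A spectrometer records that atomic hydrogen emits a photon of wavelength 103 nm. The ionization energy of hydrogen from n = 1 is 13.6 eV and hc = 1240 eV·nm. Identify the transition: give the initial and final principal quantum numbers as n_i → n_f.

The photon energy is ΔE = hc/λ = 1240 / 103 = 12.04 eV.
With Z = 1, ΔE = 13.60 × (1/n_f² − 1/n_i²), so 1/n_f² − 1/n_i² = 0.8852.
Trying n_f = 1 gives 1/n_i² = 0.1148, i.e. n_i ≈ 3; this pair matches.

n_i = 3, n_f = 1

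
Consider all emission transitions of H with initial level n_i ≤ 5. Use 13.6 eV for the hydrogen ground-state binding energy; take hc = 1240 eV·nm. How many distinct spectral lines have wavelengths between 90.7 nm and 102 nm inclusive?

Enumerate all n_i → n_f pairs with 1 ≤ n_f < n_i ≤ 5 and compute λ = 1240 / [13.6·1·(1/n_f² − 1/n_i²)].
Lines falling in [90.7, 102] nm: 5→1 (94.98 nm), 4→1 (97.25 nm).

2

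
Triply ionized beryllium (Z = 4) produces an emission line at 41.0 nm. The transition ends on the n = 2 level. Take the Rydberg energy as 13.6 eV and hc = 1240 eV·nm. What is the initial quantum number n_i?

n_i = 3

The photon energy is ΔE = hc/λ = 1240 / 41.0 = 30.24 eV.
With Z = 4, ΔE = 217.6 × (1/n_f² − 1/n_i²), so 1/n_f² − 1/n_i² = 0.1390.
With n_f = 2: 1/n_i² = 1/4 − 0.1390 = 0.1110, so n_i ≈ 3.00.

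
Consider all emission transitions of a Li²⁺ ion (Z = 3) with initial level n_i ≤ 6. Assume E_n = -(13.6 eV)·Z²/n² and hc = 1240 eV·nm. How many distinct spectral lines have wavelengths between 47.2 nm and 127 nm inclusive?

Enumerate all n_i → n_f pairs with 1 ≤ n_f < n_i ≤ 6 and compute λ = 1240 / [13.6·9·(1/n_f² − 1/n_i²)].
Lines falling in [47.2, 127] nm: 5→2 (48.24 nm), 4→2 (54.03 nm), 3→2 (72.94 nm), 6→3 (121.6 nm).

4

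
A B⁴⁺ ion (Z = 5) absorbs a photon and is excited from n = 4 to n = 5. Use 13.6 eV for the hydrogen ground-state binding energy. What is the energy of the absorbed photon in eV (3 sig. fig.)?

7.65 eV

The Bohr energies scale as Z², so for Z = 5: E_n = −340.0/n² eV.
E_5 = −340.0/25 = −13.60 eV and E_4 = −340.0/16 = −21.25 eV.
The photon energy is |E_5 − E_4| = 7.65 eV.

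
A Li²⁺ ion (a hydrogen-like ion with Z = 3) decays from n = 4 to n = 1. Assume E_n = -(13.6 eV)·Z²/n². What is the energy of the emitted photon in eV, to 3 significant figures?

The Bohr energies scale as Z², so for Z = 3: E_n = −122.4/n² eV.
E_4 = −122.4/16 = −7.650 eV and E_1 = −122.4/1 = −122.4 eV.
The photon energy is |E_4 − E_1| = 115 eV.

115 eV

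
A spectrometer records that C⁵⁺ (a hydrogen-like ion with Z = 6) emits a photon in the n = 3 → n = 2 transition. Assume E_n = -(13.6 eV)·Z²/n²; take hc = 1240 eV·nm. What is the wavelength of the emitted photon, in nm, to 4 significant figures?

18.24 nm

For Z = 6 the level energies scale as Z², so the effective Rydberg energy is 13.6 × 36 = 489.6 eV.
ΔE = 489.6 × (1/2² − 1/3²) = 489.6 × 0.1389 = 68.00 eV.
λ = hc/ΔE = 1240 / 68.00 = 18.24 nm.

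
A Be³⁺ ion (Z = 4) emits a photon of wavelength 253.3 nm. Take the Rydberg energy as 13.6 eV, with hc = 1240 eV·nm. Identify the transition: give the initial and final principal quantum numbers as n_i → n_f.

The photon energy is ΔE = hc/λ = 1240 / 253.3 = 4.895 eV.
With Z = 4, ΔE = 217.6 × (1/n_f² − 1/n_i²), so 1/n_f² − 1/n_i² = 0.02250.
Trying n_f = 4 gives 1/n_i² = 0.04000, i.e. n_i ≈ 5; this pair matches.

n_i = 5, n_f = 4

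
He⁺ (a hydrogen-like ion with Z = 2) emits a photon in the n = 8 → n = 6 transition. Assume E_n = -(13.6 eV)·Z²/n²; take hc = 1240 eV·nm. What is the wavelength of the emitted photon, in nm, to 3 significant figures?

1880 nm

For Z = 2 the level energies scale as Z², so the effective Rydberg energy is 13.6 × 4 = 54.40 eV.
ΔE = 54.40 × (1/6² − 1/8²) = 54.40 × 0.01215 = 0.6611 eV.
λ = hc/ΔE = 1240 / 0.6611 = 1880 nm.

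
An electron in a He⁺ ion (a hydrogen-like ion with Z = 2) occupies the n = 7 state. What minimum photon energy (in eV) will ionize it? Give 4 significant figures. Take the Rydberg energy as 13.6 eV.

1.110 eV

E_n = −13.6 Z²/n² = −54.40/n² eV for Z = 2.
E_7 = −54.40/49 = −1.110 eV, so ionization (to E = 0) requires 1.110 eV.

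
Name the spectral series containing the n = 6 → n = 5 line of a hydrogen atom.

The series is set by the lower level: n_f = 5 is the Pfund series.

Pfund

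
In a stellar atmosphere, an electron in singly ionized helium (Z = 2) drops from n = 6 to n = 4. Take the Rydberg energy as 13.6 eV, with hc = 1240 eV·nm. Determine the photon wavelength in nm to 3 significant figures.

For Z = 2 the level energies scale as Z², so the effective Rydberg energy is 13.6 × 4 = 54.40 eV.
ΔE = 54.40 × (1/4² − 1/6²) = 54.40 × 0.03472 = 1.889 eV.
λ = hc/ΔE = 1240 / 1.889 = 656 nm.

656 nm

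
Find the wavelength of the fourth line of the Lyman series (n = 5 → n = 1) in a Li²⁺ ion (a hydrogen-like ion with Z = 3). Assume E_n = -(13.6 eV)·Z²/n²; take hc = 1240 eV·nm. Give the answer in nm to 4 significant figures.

10.55 nm

The Lyman series terminates on n_f = 1; the fourth line has n_i = 1+4 = 5.
ΔE = 122.4 × (1/1² − 1/5²) = 117.5 eV.
λ = 1240 / 117.5 = 10.55 nm.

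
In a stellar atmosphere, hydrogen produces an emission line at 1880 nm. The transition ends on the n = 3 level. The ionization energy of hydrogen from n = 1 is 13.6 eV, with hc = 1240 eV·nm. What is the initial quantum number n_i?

n_i = 4

The photon energy is ΔE = hc/λ = 1240 / 1880 = 0.6596 eV.
With Z = 1, ΔE = 13.60 × (1/n_f² − 1/n_i²), so 1/n_f² − 1/n_i² = 0.04850.
With n_f = 3: 1/n_i² = 1/9 − 0.04850 = 0.06261, so n_i ≈ 4.00.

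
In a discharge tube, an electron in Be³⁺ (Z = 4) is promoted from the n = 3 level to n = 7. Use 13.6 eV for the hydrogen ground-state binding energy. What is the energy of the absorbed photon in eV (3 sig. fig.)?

19.7 eV

The Bohr energies scale as Z², so for Z = 4: E_n = −217.6/n² eV.
E_7 = −217.6/49 = −4.441 eV and E_3 = −217.6/9 = −24.18 eV.
The photon energy is |E_7 − E_3| = 19.7 eV.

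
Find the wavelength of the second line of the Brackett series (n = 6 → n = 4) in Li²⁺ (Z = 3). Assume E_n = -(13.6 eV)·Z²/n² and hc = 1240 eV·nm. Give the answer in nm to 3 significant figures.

The Brackett series terminates on n_f = 4; the second line has n_i = 4+2 = 6.
ΔE = 122.4 × (1/4² − 1/6²) = 4.250 eV.
λ = 1240 / 4.250 = 292 nm.

292 nm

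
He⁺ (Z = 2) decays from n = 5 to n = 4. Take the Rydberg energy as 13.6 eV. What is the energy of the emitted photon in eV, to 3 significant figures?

1.22 eV

The Bohr energies scale as Z², so for Z = 2: E_n = −54.40/n² eV.
E_5 = −54.40/25 = −2.176 eV and E_4 = −54.40/16 = −3.400 eV.
The photon energy is |E_5 − E_4| = 1.22 eV.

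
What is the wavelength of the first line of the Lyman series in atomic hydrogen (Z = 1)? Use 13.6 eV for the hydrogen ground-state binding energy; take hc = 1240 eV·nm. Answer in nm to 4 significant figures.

121.6 nm

The Lyman series terminates on n_f = 1; the first line has n_i = 1+1 = 2.
ΔE = 13.60 × (1/1² − 1/2²) = 10.20 eV.
λ = 1240 / 10.20 = 121.6 nm.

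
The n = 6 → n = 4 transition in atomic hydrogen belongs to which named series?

Brackett

The series is set by the lower level: n_f = 4 is the Brackett series.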